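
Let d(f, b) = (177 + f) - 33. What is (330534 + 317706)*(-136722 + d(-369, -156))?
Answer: -88774523280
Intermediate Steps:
d(f, b) = 144 + f
(330534 + 317706)*(-136722 + d(-369, -156)) = (330534 + 317706)*(-136722 + (144 - 369)) = 648240*(-136722 - 225) = 648240*(-136947) = -88774523280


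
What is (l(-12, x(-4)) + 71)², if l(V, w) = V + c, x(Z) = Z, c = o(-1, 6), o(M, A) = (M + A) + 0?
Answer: 4096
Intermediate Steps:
o(M, A) = A + M (o(M, A) = (A + M) + 0 = A + M)
c = 5 (c = 6 - 1 = 5)
l(V, w) = 5 + V (l(V, w) = V + 5 = 5 + V)
(l(-12, x(-4)) + 71)² = ((5 - 12) + 71)² = (-7 + 71)² = 64² = 4096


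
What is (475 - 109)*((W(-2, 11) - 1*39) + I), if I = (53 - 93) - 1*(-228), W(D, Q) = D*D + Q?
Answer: 60024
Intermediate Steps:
W(D, Q) = Q + D² (W(D, Q) = D² + Q = Q + D²)
I = 188 (I = -40 + 228 = 188)
(475 - 109)*((W(-2, 11) - 1*39) + I) = (475 - 109)*(((11 + (-2)²) - 1*39) + 188) = 366*(((11 + 4) - 39) + 188) = 366*((15 - 39) + 188) = 366*(-24 + 188) = 366*164 = 60024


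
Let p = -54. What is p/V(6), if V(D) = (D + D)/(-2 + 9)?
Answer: -63/2 ≈ -31.500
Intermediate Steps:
V(D) = 2*D/7 (V(D) = (2*D)/7 = (2*D)*(1/7) = 2*D/7)
p/V(6) = -54/((2/7)*6) = -54/(12/7) = (7/12)*(-54) = -63/2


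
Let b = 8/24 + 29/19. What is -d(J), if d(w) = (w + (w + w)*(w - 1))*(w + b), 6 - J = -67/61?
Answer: -10856754055/12937917 ≈ -839.14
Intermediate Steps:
J = 433/61 (J = 6 - (-67)/61 = 6 - 1*(-67/61) = 6 + 67/61 = 433/61 ≈ 7.0984)
b = 106/57 (b = 8*(1/24) + 29*(1/19) = ⅓ + 29/19 = 106/57 ≈ 1.8596)
d(w) = (106/57 + w)*(w + 2*w*(-1 + w)) (d(w) = (w + (w + w)*(w - 1))*(w + 106/57) = (w + (2*w)*(-1 + w))*(106/57 + w) = (w + 2*w*(-1 + w))*(106/57 + w) = (106/57 + w)*(w + 2*w*(-1 + w)))
-d(J) = -433*(-106 + 114*(433/61)² + 155*(433/61))/(57*61) = -433*(-106 + 114*(187489/3721) + 67115/61)/(57*61) = -433*(-106 + 21373746/3721 + 67115/61)/(57*61) = -433*25073335/(57*61*3721) = -1*10856754055/12937917 = -10856754055/12937917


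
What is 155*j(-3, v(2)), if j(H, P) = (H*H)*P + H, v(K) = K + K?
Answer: 5115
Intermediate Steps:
v(K) = 2*K
j(H, P) = H + P*H**2 (j(H, P) = H**2*P + H = P*H**2 + H = H + P*H**2)
155*j(-3, v(2)) = 155*(-3*(1 - 6*2)) = 155*(-3*(1 - 3*4)) = 155*(-3*(1 - 12)) = 155*(-3*(-11)) = 155*33 = 5115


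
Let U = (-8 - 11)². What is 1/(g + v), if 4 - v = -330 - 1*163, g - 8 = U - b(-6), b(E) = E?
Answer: 1/872 ≈ 0.0011468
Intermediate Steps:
U = 361 (U = (-19)² = 361)
g = 375 (g = 8 + (361 - 1*(-6)) = 8 + (361 + 6) = 8 + 367 = 375)
v = 497 (v = 4 - (-330 - 1*163) = 4 - (-330 - 163) = 4 - 1*(-493) = 4 + 493 = 497)
1/(g + v) = 1/(375 + 497) = 1/872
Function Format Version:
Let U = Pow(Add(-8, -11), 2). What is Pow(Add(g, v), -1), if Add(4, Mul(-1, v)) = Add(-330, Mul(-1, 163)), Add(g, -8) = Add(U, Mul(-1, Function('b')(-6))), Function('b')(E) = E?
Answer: Rational(1, 872) ≈ 0.0011468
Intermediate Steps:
U = 361 (U = Pow(-19, 2) = 361)
g = 375 (g = Add(8, Add(361, Mul(-1, -6))) = Add(8, Add(361, 6)) = Add(8, 367) = 375)
v = 497 (v = Add(4, Mul(-1, Add(-330, Mul(-1, 163)))) = Add(4, Mul(-1, Add(-330, -163))) = Add(4, Mul(-1, -493)) = Add(4, 493) = 497)
Pow(Add(g, v), -1) = Pow(Add(375, 497), -1) = Pow(872, -1) = Rational(1, 872)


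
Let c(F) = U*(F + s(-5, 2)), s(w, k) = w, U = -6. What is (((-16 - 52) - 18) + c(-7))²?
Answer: 196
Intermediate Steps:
c(F) = 30 - 6*F (c(F) = -6*(F - 5) = -6*(-5 + F) = 30 - 6*F)
(((-16 - 52) - 18) + c(-7))² = (((-16 - 52) - 18) + (30 - 6*(-7)))² = ((-68 - 18) + (30 + 42))² = (-86 + 72)² = (-14)² = 196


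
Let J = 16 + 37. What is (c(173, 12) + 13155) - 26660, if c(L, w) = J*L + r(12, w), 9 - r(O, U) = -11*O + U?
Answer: -4207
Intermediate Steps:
r(O, U) = 9 - U + 11*O (r(O, U) = 9 - (-11*O + U) = 9 - (U - 11*O) = 9 + (-U + 11*O) = 9 - U + 11*O)
J = 53
c(L, w) = 141 - w + 53*L (c(L, w) = 53*L + (9 - w + 11*12) = 53*L + (9 - w + 132) = 53*L + (141 - w) = 141 - w + 53*L)
(c(173, 12) + 13155) - 26660 = ((141 - 1*12 + 53*173) + 13155) - 26660 = ((141 - 12 + 9169) + 13155) - 26660 = (9298 + 13155) - 26660 = 22453 - 26660 = -4207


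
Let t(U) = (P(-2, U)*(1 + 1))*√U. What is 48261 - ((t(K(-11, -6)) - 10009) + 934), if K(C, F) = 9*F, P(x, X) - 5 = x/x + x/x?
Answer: 57336 - 42*I*√6 ≈ 57336.0 - 102.88*I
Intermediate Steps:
P(x, X) = 7 (P(x, X) = 5 + (x/x + x/x) = 5 + (1 + 1) = 5 + 2 = 7)
t(U) = 14*√U (t(U) = (7*(1 + 1))*√U = (7*2)*√U = 14*√U)
48261 - ((t(K(-11, -6)) - 10009) + 934) = 48261 - ((14*√(9*(-6)) - 10009) + 934) = 48261 - ((14*√(-54) - 10009) + 934) = 48261 - ((14*(3*I*√6) - 10009) + 934) = 48261 - ((42*I*√6 - 10009) + 934) = 48261 - ((-10009 + 42*I*√6) + 934) = 48261 - (-9075 + 42*I*√6) = 48261 + (9075 - 42*I*√6) = 57336 - 42*I*√6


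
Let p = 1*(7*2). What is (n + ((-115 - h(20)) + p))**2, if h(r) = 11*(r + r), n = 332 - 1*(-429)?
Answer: 48400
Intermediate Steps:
p = 14 (p = 1*14 = 14)
n = 761 (n = 332 + 429 = 761)
h(r) = 22*r (h(r) = 11*(2*r) = 22*r)
(n + ((-115 - h(20)) + p))**2 = (761 + ((-115 - 22*20) + 14))**2 = (761 + ((-115 - 1*440) + 14))**2 = (761 + ((-115 - 440) + 14))**2 = (761 + (-555 + 14))**2 = (761 - 541)**2 = 220**2 = 48400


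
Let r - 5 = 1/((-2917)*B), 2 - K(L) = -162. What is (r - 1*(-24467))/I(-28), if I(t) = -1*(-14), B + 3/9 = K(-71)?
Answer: 35049948581/20051458 ≈ 1748.0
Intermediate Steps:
K(L) = 164 (K(L) = 2 - 1*(-162) = 2 + 162 = 164)
B = 491/3 (B = -1/3 + 164 = 491/3 ≈ 163.67)
I(t) = 14
r = 7161232/1432247 (r = 5 + 1/((-2917)*(491/3)) = 5 - 1/2917*3/491 = 5 - 3/1432247 = 7161232/1432247 ≈ 5.0000)
(r - 1*(-24467))/I(-28) = (7161232/1432247 - 1*(-24467))/14 = (7161232/1432247 + 24467)*(1/14) = (35049948581/1432247)*(1/14) = 35049948581/20051458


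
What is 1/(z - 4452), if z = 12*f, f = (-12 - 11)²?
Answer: 1/1896 ≈ 0.00052743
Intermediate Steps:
f = 529 (f = (-23)² = 529)
z = 6348 (z = 12*529 = 6348)
1/(z - 4452) = 1/(6348 - 4452) = 1/1896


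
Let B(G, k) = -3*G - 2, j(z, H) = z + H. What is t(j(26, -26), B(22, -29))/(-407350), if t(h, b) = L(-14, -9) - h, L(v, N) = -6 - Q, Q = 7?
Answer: 13/407350 ≈ 3.1914e-5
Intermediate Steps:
j(z, H) = H + z
B(G, k) = -2 - 3*G
L(v, N) = -13 (L(v, N) = -6 - 1*7 = -6 - 7 = -13)
t(h, b) = -13 - h
t(j(26, -26), B(22, -29))/(-407350) = (-13 - (-26 + 26))/(-407350) = (-13 - 1*0)*(-1/407350) = (-13 + 0)*(-1/407350) = -13*(-1/407350) = 13/407350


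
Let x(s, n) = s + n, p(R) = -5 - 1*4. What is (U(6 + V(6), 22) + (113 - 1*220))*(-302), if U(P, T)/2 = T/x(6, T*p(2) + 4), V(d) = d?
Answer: 1522080/47 ≈ 32385.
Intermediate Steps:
p(R) = -9 (p(R) = -5 - 4 = -9)
x(s, n) = n + s
U(P, T) = 2*T/(10 - 9*T) (U(P, T) = 2*(T/((T*(-9) + 4) + 6)) = 2*(T/((-9*T + 4) + 6)) = 2*(T/((4 - 9*T) + 6)) = 2*(T/(10 - 9*T)) = 2*T/(10 - 9*T))
(U(6 + V(6), 22) + (113 - 1*220))*(-302) = (2*22/(10 - 9*22) + (113 - 1*220))*(-302) = (2*22/(10 - 198) + (113 - 220))*(-302) = (2*22/(-188) - 107)*(-302) = (2*22*(-1/188) - 107)*(-302) = (-11/47 - 107)*(-302) = -5040/47*(-302) = 1522080/47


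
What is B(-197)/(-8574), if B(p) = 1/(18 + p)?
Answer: 1/1534746 ≈ 6.5157e-7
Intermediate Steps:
B(-197)/(-8574) = 1/((18 - 197)*(-8574)) = -1/8574/(-179) = -1/179*(-1/8574) = 1/1534746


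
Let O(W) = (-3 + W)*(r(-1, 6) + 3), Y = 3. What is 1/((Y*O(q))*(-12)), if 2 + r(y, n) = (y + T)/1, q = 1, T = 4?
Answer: 1/288 ≈ 0.0034722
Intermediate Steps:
r(y, n) = 2 + y (r(y, n) = -2 + (y + 4)/1 = -2 + (4 + y)*1 = -2 + (4 + y) = 2 + y)
O(W) = -12 + 4*W (O(W) = (-3 + W)*((2 - 1) + 3) = (-3 + W)*(1 + 3) = (-3 + W)*4 = -12 + 4*W)
1/((Y*O(q))*(-12)) = 1/((3*(-12 + 4*1))*(-12)) = 1/((3*(-12 + 4))*(-12)) = 1/((3*(-8))*(-12)) = 1/(-24*(-12)) = 1/288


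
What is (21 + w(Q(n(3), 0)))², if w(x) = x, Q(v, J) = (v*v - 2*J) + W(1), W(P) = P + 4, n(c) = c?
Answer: 1225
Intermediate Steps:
W(P) = 4 + P
Q(v, J) = 5 + v² - 2*J (Q(v, J) = (v*v - 2*J) + (4 + 1) = (v² - 2*J) + 5 = 5 + v² - 2*J)
(21 + w(Q(n(3), 0)))² = (21 + (5 + 3² - 2*0))² = (21 + (5 + 9 + 0))² = (21 + 14)² = 35² = 1225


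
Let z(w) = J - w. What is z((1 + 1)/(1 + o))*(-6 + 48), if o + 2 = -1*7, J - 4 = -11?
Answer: -567/2 ≈ -283.50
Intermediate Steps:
J = -7 (J = 4 - 11 = -7)
o = -9 (o = -2 - 1*7 = -2 - 7 = -9)
z(w) = -7 - w
z((1 + 1)/(1 + o))*(-6 + 48) = (-7 - (1 + 1)/(1 - 9))*(-6 + 48) = (-7 - 2/(-8))*42 = (-7 - 2*(-1)/8)*42 = (-7 - 1*(-¼))*42 = (-7 + ¼)*42 = -27/4*42 = -567/2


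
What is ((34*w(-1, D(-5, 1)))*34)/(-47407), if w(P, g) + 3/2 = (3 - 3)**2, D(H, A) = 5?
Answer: 1734/47407 ≈ 0.036577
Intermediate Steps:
w(P, g) = -3/2 (w(P, g) = -3/2 + (3 - 3)**2 = -3/2 + 0**2 = -3/2 + 0 = -3/2)
((34*w(-1, D(-5, 1)))*34)/(-47407) = ((34*(-3/2))*34)/(-47407) = -51*34*(-1/47407) = -1734*(-1/47407) = 1734/47407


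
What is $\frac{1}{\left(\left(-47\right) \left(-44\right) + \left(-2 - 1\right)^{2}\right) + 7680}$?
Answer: $\frac{1}{9757} \approx 0.00010249$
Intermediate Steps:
$\frac{1}{\left(\left(-47\right) \left(-44\right) + \left(-2 - 1\right)^{2}\right) + 7680} = \frac{1}{\left(2068 + \left(-3\right)^{2}\right) + 7680} = \frac{1}{\left(2068 + 9\right) + 7680} = \frac{1}{2077 + 7680} = \frac{1}{9757}$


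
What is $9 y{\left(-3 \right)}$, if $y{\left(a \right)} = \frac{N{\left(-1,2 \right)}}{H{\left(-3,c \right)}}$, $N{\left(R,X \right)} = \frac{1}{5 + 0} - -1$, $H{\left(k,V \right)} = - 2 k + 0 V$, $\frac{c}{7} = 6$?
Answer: $\frac{9}{5} \approx 1.8$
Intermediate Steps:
$c = 42$ ($c = 7 \cdot 6 = 42$)
$H{\left(k,V \right)} = - 2 k$ ($H{\left(k,V \right)} = - 2 k + 0 = - 2 k$)
$N{\left(R,X \right)} = \frac{6}{5}$ ($N{\left(R,X \right)} = \frac{1}{5} + 1 = \frac{6}{5}$)
$y{\left(a \right)} = \frac{1}{5}$ ($y{\left(a \right)} = \frac{6}{5 \left(\left(-2\right) \left(-3\right)\right)} = \frac{6}{5 \cdot 6} = \frac{6}{5} \cdot \frac{1}{6} = \frac{1}{5}$)
$9 y{\left(-3 \right)} = 9 \cdot \frac{1}{5} = \frac{9}{5}$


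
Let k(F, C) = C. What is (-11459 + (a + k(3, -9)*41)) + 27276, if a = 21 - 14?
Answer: 15455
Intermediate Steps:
a = 7
(-11459 + (a + k(3, -9)*41)) + 27276 = (-11459 + (7 - 9*41)) + 27276 = (-11459 + (7 - 369)) + 27276 = (-11459 - 362) + 27276 = -11821 + 27276 = 15455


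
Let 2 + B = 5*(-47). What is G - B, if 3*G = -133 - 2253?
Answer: -1675/3 ≈ -558.33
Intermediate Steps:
G = -2386/3 (G = (-133 - 2253)/3 = (⅓)*(-2386) = -2386/3 ≈ -795.33)
B = -237 (B = -2 + 5*(-47) = -2 - 235 = -237)
G - B = -2386/3 - 1*(-237) = -2386/3 + 237 = -1675/3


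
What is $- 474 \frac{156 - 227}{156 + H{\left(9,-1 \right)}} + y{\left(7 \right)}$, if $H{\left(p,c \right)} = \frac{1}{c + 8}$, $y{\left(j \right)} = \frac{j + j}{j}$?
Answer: $\frac{237764}{1093} \approx 217.53$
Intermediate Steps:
$y{\left(j \right)} = 2$ ($y{\left(j \right)} = \frac{2 j}{j} = 2$)
$H{\left(p,c \right)} = \frac{1}{8 + c}$
$- 474 \frac{156 - 227}{156 + H{\left(9,-1 \right)}} + y{\left(7 \right)} = - 474 \frac{156 - 227}{156 + \frac{1}{8 - 1}} + 2 = - 474 \left(- \frac{71}{156 + \frac{1}{7}}\right) + 2 = - 474 \left(- \frac{71}{\frac{1093}{7}}\right) + 2 = - 474 \left(\left(-71\right) \frac{7}{1093}\right) + 2 = \left(-474\right) \left(- \frac{497}{1093}\right) + 2 = \frac{235578}{1093} + 2 = \frac{237764}{1093}$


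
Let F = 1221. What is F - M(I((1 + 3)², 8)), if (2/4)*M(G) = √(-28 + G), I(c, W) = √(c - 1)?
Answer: 1221 - 2*√(-28 + √15) ≈ 1221.0 - 9.8239*I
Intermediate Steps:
I(c, W) = √(-1 + c)
M(G) = 2*√(-28 + G)
F - M(I((1 + 3)², 8)) = 1221 - 2*√(-28 + √(-1 + (1 + 3)²)) = 1221 - 2*√(-28 + √(-1 + 4²)) = 1221 - 2*√(-28 + √(-1 + 16)) = 1221 - 2*√(-28 + √15)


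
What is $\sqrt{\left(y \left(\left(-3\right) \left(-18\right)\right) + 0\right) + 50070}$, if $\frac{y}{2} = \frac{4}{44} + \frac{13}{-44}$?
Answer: $\frac{\sqrt{6055797}}{11} \approx 223.71$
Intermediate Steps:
$y = - \frac{9}{22}$ ($y = 2 \left(\frac{4}{44} + \frac{13}{-44}\right) = 2 \left(4 \cdot \frac{1}{44} + 13 \left(- \frac{1}{44}\right)\right) = 2 \left(\frac{1}{11} - \frac{13}{44}\right) = 2 \left(- \frac{9}{44}\right) = - \frac{9}{22} \approx -0.40909$)
$\sqrt{\left(y \left(\left(-3\right) \left(-18\right)\right) + 0\right) + 50070} = \sqrt{\left(- \frac{9 \left(\left(-3\right) \left(-18\right)\right)}{22} + 0\right) + 50070} = \sqrt{\left(\left(- \frac{9}{22}\right) 54 + 0\right) + 50070} = \sqrt{\left(- \frac{243}{11} + 0\right) + 50070} = \sqrt{- \frac{243}{11} + 50070} = \sqrt{\frac{550527}{11}} = \frac{\sqrt{6055797}}{11}$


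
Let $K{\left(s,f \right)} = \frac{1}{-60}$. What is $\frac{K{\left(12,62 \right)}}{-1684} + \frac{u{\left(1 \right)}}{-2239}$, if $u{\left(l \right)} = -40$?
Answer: $\frac{4043839}{226228560} \approx 0.017875$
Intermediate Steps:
$K{\left(s,f \right)} = - \frac{1}{60}$
$\frac{K{\left(12,62 \right)}}{-1684} + \frac{u{\left(1 \right)}}{-2239} = - \frac{1}{60 \left(-1684\right)} - \frac{40}{-2239} = \left(- \frac{1}{60}\right) \left(- \frac{1}{1684}\right) - - \frac{40}{2239} = \frac{1}{101040} + \frac{40}{2239} = \frac{4043839}{226228560}$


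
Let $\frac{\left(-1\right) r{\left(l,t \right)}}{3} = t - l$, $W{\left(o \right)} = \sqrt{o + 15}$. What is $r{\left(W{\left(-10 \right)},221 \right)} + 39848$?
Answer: $39185 + 3 \sqrt{5} \approx 39192.0$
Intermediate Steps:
$W{\left(o \right)} = \sqrt{15 + o}$
$r{\left(l,t \right)} = - 3 t + 3 l$ ($r{\left(l,t \right)} = - 3 \left(t - l\right) = - 3 t + 3 l$)
$r{\left(W{\left(-10 \right)},221 \right)} + 39848 = \left(\left(-3\right) 221 + 3 \sqrt{15 - 10}\right) + 39848 = \left(-663 + 3 \sqrt{5}\right) + 39848 = 39185 + 3 \sqrt{5}$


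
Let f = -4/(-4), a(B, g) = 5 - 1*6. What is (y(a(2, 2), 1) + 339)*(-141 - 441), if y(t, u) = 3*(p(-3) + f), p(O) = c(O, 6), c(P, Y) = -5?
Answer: -190314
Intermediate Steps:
a(B, g) = -1 (a(B, g) = 5 - 6 = -1)
p(O) = -5
f = 1 (f = -4*(-¼) = 1)
y(t, u) = -12 (y(t, u) = 3*(-5 + 1) = 3*(-4) = -12)
(y(a(2, 2), 1) + 339)*(-141 - 441) = (-12 + 339)*(-141 - 441) = 327*(-582) = -190314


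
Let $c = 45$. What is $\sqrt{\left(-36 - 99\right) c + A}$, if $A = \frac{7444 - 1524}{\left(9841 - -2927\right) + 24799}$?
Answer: $\frac{i \sqrt{8573300499035}}{37567} \approx 77.941 i$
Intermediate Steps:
$A = \frac{5920}{37567}$ ($A = \frac{5920}{\left(9841 + 2927\right) + 24799} = \frac{5920}{12768 + 24799} = \frac{5920}{37567} \approx 0.15759$)
$\sqrt{\left(-36 - 99\right) c + A} = \sqrt{\left(-36 - 99\right) 45 + \frac{5920}{37567}} = \sqrt{\left(-135\right) 45 + \frac{5920}{37567}} = \sqrt{-6075 + \frac{5920}{37567}} = \sqrt{- \frac{228213605}{37567}} = \frac{i \sqrt{8573300499035}}{37567}$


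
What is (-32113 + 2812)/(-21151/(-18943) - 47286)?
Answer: 555048843/895717547 ≈ 0.61967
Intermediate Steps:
(-32113 + 2812)/(-21151/(-18943) - 47286) = -29301/(-21151*(-1/18943) - 47286) = -29301/(21151/18943 - 47286) = -29301/(-895717547/18943) = -29301*(-18943/895717547) = 555048843/895717547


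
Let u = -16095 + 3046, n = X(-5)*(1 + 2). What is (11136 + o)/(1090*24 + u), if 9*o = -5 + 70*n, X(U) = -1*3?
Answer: 14227/16857 ≈ 0.84398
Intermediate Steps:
X(U) = -3
n = -9 (n = -3*(1 + 2) = -3*3 = -9)
u = -13049
o = -635/9 (o = (-5 + 70*(-9))/9 = (-5 - 630)/9 = (1/9)*(-635) = -635/9 ≈ -70.556)
(11136 + o)/(1090*24 + u) = (11136 - 635/9)/(1090*24 - 13049) = 99589/(9*(26160 - 13049)) = (99589/9)/13111 = (99589/9)*(1/13111) = 14227/16857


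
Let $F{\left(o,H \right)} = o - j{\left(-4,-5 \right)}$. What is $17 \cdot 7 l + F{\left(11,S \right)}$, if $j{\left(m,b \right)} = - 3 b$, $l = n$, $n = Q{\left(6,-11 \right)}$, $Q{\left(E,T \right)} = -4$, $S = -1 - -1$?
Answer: $-480$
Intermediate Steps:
$S = 0$ ($S = -1 + 1 = 0$)
$n = -4$
$l = -4$
$F{\left(o,H \right)} = -15 + o$ ($F{\left(o,H \right)} = o - \left(-3\right) \left(-5\right) = o - 15 = -15 + o$)
$17 \cdot 7 l + F{\left(11,S \right)} = 17 \cdot 7 \left(-4\right) + \left(-15 + 11\right) = 119 \left(-4\right) - 4 = -476 - 4 = -480$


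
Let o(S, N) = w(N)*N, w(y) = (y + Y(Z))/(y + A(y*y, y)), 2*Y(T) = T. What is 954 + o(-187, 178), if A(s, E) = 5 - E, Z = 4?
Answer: 7362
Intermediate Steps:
Y(T) = T/2
w(y) = ⅖ + y/5 (w(y) = (y + (½)*4)/(y + (5 - y)) = (y + 2)/5 = (2 + y)*(⅕) = ⅖ + y/5)
o(S, N) = N*(⅖ + N/5) (o(S, N) = (⅖ + N/5)*N = N*(⅖ + N/5))
954 + o(-187, 178) = 954 + (⅕)*178*(2 + 178) = 954 + (⅕)*178*180 = 954 + 6408 = 7362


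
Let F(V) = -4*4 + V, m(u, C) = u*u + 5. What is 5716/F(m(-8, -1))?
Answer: 5716/53 ≈ 107.85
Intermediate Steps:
m(u, C) = 5 + u² (m(u, C) = u² + 5 = 5 + u²)
F(V) = -16 + V
5716/F(m(-8, -1)) = 5716/(-16 + (5 + (-8)²)) = 5716/(-16 + (5 + 64)) = 5716/(-16 + 69) = 5716/53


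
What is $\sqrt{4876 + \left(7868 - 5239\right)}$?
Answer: $\sqrt{7505} \approx 86.631$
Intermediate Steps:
$\sqrt{4876 + \left(7868 - 5239\right)} = \sqrt{4876 + 2629} = \sqrt{7505}$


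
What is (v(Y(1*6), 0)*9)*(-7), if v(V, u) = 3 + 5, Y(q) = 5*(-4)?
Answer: -504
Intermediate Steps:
Y(q) = -20
v(V, u) = 8
(v(Y(1*6), 0)*9)*(-7) = (8*9)*(-7) = 72*(-7) = -504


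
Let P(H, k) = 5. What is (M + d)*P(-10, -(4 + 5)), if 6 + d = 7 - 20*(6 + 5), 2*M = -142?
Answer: -1450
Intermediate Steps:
M = -71 (M = (½)*(-142) = -71)
d = -219 (d = -6 + (7 - 20*(6 + 5)) = -6 + (7 - 20*11) = -6 + (7 - 5*44) = -6 + (7 - 220) = -6 - 213 = -219)
(M + d)*P(-10, -(4 + 5)) = (-71 - 219)*5 = -290*5 = -1450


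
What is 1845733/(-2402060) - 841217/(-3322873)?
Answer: -4112482643889/7981740318380 ≈ -0.51524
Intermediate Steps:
1845733/(-2402060) - 841217/(-3322873) = 1845733*(-1/2402060) - 841217*(-1/3322873) = -1845733/2402060 + 841217/3322873 = -4112482643889/7981740318380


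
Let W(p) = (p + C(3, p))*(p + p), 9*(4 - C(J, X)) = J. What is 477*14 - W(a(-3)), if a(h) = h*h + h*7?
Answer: 6478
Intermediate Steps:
C(J, X) = 4 - J/9
a(h) = h² + 7*h
W(p) = 2*p*(11/3 + p) (W(p) = (p + (4 - ⅑*3))*(p + p) = (p + (4 - ⅓))*(2*p) = (p + 11/3)*(2*p) = (11/3 + p)*(2*p) = 2*p*(11/3 + p))
477*14 - W(a(-3)) = 477*14 - 2*(-3*(7 - 3))*(11 + 3*(-3*(7 - 3)))/3 = 6678 - 2*(-3*4)*(11 + 3*(-3*4))/3 = 6678 - 2*(-12)*(11 + 3*(-12))/3 = 6678 - 2*(-12)*(11 - 36)/3 = 6678 - 2*(-12)*(-25)/3 = 6678 - 1*200 = 6678 - 200 = 6478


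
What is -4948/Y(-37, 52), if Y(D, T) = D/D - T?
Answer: 4948/51 ≈ 97.020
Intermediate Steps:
Y(D, T) = 1 - T
-4948/Y(-37, 52) = -4948/(1 - 1*52) = -4948/(1 - 52) = -4948/(-51) = -4948*(-1/51) = 4948/51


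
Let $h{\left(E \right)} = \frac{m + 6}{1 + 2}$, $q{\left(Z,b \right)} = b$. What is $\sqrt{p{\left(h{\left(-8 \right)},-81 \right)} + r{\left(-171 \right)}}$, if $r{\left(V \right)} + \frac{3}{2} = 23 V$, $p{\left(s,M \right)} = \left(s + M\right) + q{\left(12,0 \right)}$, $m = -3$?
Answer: $\frac{i \sqrt{16058}}{2} \approx 63.36 i$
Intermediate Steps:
$h{\left(E \right)} = 1$ ($h{\left(E \right)} = \frac{-3 + 6}{1 + 2} = \frac{3}{3} = 3 \cdot \frac{1}{3} = 1$)
$p{\left(s,M \right)} = M + s$ ($p{\left(s,M \right)} = \left(s + M\right) + 0 = \left(M + s\right) + 0 = M + s$)
$r{\left(V \right)} = - \frac{3}{2} + 23 V$
$\sqrt{p{\left(h{\left(-8 \right)},-81 \right)} + r{\left(-171 \right)}} = \sqrt{\left(-81 + 1\right) + \left(- \frac{3}{2} + 23 \left(-171\right)\right)} = \sqrt{-80 - \frac{7869}{2}} = \sqrt{- \frac{8029}{2}} = \frac{i \sqrt{16058}}{2}$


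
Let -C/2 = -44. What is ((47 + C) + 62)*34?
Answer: 6698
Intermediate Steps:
C = 88 (C = -2*(-44) = 88)
((47 + C) + 62)*34 = ((47 + 88) + 62)*34 = (135 + 62)*34 = 197*34 = 6698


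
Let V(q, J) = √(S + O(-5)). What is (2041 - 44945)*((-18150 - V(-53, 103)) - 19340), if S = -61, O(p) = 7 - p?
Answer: 1608470960 + 300328*I ≈ 1.6085e+9 + 3.0033e+5*I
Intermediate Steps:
V(q, J) = 7*I (V(q, J) = √(-61 + (7 - 1*(-5))) = √(-61 + (7 + 5)) = √(-61 + 12) = √(-49) = 7*I)
(2041 - 44945)*((-18150 - V(-53, 103)) - 19340) = (2041 - 44945)*((-18150 - 7*I) - 19340) = -42904*((-18150 - 7*I) - 19340) = -42904*(-37490 - 7*I) = 1608470960 + 300328*I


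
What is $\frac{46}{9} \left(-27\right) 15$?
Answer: $-2070$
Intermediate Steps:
$\frac{46}{9} \left(-27\right) 15 = \left(-138\right) 15 = -2070$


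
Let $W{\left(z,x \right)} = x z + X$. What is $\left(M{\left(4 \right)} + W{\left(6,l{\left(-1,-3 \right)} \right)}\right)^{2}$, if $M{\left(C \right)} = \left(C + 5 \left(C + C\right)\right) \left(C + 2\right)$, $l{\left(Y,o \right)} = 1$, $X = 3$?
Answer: $74529$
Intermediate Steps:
$W{\left(z,x \right)} = 3 + x z$ ($W{\left(z,x \right)} = x z + 3 = 3 + x z$)
$M{\left(C \right)} = 11 C \left(2 + C\right)$ ($M{\left(C \right)} = \left(C + 5 \cdot 2 C\right) \left(2 + C\right) = \left(C + 10 C\right) \left(2 + C\right) = 11 C \left(2 + C\right)$)
$\left(M{\left(4 \right)} + W{\left(6,l{\left(-1,-3 \right)} \right)}\right)^{2} = \left(11 \cdot 4 \left(2 + 4\right) + \left(3 + 1 \cdot 6\right)\right)^{2} = \left(11 \cdot 4 \cdot 6 + \left(3 + 6\right)\right)^{2} = \left(264 + 9\right)^{2} = 273^{2} = 74529$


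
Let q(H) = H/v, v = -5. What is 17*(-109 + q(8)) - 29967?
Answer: -159236/5 ≈ -31847.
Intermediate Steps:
q(H) = -H/5 (q(H) = H/(-5) = H*(-⅕) = -H/5)
17*(-109 + q(8)) - 29967 = 17*(-109 - ⅕*8) - 29967 = 17*(-109 - 8/5) - 29967 = 17*(-553/5) - 29967 = -9401/5 - 29967 = -159236/5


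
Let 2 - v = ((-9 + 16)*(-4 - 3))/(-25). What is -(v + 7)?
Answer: -176/25 ≈ -7.0400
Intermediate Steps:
v = 1/25 (v = 2 - (-9 + 16)*(-4 - 3)/(-25) = 2 - 7*(-7)*(-1)/25 = 2 - (-49)*(-1)/25 = 2 - 1*49/25 = 2 - 49/25 = 1/25 ≈ 0.040000)
-(v + 7) = -(1/25 + 7) = -1*176/25 = -176/25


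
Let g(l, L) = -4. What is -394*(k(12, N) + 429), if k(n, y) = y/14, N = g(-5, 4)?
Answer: -1182394/7 ≈ -1.6891e+5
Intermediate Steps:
N = -4
k(n, y) = y/14 (k(n, y) = y*(1/14) = y/14)
-394*(k(12, N) + 429) = -394*((1/14)*(-4) + 429) = -394*(-2/7 + 429) = -394*3001/7 = -1182394/7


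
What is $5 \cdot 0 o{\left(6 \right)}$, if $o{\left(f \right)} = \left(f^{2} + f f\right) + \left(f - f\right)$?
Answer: $0$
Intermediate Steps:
$o{\left(f \right)} = 2 f^{2}$ ($o{\left(f \right)} = \left(f^{2} + f^{2}\right) + 0 = 2 f^{2} + 0 = 2 f^{2}$)
$5 \cdot 0 o{\left(6 \right)} = 5 \cdot 0 \cdot 2 \cdot 6^{2} = 0 \cdot 2 \cdot 36 = 0 \cdot 72 = 0$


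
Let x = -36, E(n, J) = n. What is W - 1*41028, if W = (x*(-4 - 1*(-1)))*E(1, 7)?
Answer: -40920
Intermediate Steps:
W = 108 (W = -36*(-4 - 1*(-1))*1 = -36*(-4 + 1)*1 = -36*(-3)*1 = 108*1 = 108)
W - 1*41028 = 108 - 1*41028 = 108 - 41028 = -40920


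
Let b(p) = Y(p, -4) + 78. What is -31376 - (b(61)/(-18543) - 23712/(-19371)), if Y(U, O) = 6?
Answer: -178898190060/5701531 ≈ -31377.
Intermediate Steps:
b(p) = 84 (b(p) = 6 + 78 = 84)
-31376 - (b(61)/(-18543) - 23712/(-19371)) = -31376 - (84/(-18543) - 23712/(-19371)) = -31376 - (84*(-1/18543) - 23712*(-1/19371)) = -31376 - (-4/883 + 7904/6457) = -31376 - 1*6953404/5701531 = -31376 - 6953404/5701531 = -178898190060/5701531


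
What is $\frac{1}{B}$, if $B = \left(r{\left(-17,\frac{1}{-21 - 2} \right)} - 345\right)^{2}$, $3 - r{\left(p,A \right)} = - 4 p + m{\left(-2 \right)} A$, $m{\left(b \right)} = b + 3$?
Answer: $\frac{529}{88906041} \approx 5.9501 \cdot 10^{-6}$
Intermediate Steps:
$m{\left(b \right)} = 3 + b$
$r{\left(p,A \right)} = 3 - A + 4 p$ ($r{\left(p,A \right)} = 3 - \left(- 4 p + \left(3 - 2\right) A\right) = 3 - \left(- 4 p + 1 A\right) = 3 - \left(- 4 p + A\right) = 3 - \left(A - 4 p\right) = 3 - A + 4 p$)
$B = \frac{88906041}{529}$ ($B = \left(\left(3 - \frac{1}{-21 - 2} + 4 \left(-17\right)\right) - 345\right)^{2} = \left(\left(3 - \frac{1}{-23} - 68\right) - 345\right)^{2} = \left(\left(3 - - \frac{1}{23} - 68\right) - 345\right)^{2} = \left(\left(3 + \frac{1}{23} - 68\right) - 345\right)^{2} = \left(- \frac{1494}{23} - 345\right)^{2} = \left(- \frac{9429}{23}\right)^{2} = \frac{88906041}{529} \approx 1.6806 \cdot 10^{5}$)
$\frac{1}{B} = \frac{1}{\frac{88906041}{529}} = \frac{529}{88906041}$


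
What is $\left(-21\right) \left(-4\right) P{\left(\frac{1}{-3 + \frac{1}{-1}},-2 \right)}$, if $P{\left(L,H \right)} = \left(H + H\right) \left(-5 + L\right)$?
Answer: $1764$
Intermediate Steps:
$P{\left(L,H \right)} = 2 H \left(-5 + L\right)$
$\left(-21\right) \left(-4\right) P{\left(\frac{1}{-3 + \frac{1}{-1}},-2 \right)} = \left(-21\right) \left(-4\right) 2 \left(-2\right) \left(-5 + \frac{1}{-3 + \frac{1}{-1}}\right) = 84 \cdot 2 \left(-2\right) \left(-5 + \frac{1}{-3 - 1}\right) = 84 \cdot 2 \left(-2\right) \left(-5 + \frac{1}{-4}\right) = 84 \cdot 2 \left(-2\right) \left(-5 - \frac{1}{4}\right) = 84 \cdot 2 \left(-2\right) \left(- \frac{21}{4}\right) = 84 \cdot 21 = 1764$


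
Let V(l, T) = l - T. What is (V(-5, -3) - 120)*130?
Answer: -15860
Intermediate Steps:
(V(-5, -3) - 120)*130 = ((-5 - 1*(-3)) - 120)*130 = ((-5 + 3) - 120)*130 = (-2 - 120)*130 = -122*130 = -15860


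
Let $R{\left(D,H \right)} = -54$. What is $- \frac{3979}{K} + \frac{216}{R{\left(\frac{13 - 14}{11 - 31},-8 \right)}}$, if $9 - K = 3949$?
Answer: $- \frac{11781}{3940} \approx -2.9901$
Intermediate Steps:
$K = -3940$ ($K = 9 - 3949 = -3940$)
$- \frac{3979}{K} + \frac{216}{R{\left(\frac{13 - 14}{11 - 31},-8 \right)}} = - \frac{3979}{-3940} + \frac{216}{-54} = \left(-3979\right) \left(- \frac{1}{3940}\right) + 216 \left(- \frac{1}{54}\right) = \frac{3979}{3940} - 4 = - \frac{11781}{3940}$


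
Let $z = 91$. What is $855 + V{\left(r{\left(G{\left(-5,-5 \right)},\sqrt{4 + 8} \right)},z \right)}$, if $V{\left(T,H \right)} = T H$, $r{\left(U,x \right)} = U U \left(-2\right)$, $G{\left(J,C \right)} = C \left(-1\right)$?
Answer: $-3695$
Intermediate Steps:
$G{\left(J,C \right)} = - C$
$r{\left(U,x \right)} = - 2 U^{2}$ ($r{\left(U,x \right)} = U^{2} \left(-2\right) = - 2 U^{2}$)
$V{\left(T,H \right)} = H T$
$855 + V{\left(r{\left(G{\left(-5,-5 \right)},\sqrt{4 + 8} \right)},z \right)} = 855 + 91 \left(- 2 \left(\left(-1\right) \left(-5\right)\right)^{2}\right) = 855 + 91 \left(- 2 \cdot 5^{2}\right) = 855 + 91 \left(\left(-2\right) 25\right) = 855 + 91 \left(-50\right) = 855 - 4550 = -3695$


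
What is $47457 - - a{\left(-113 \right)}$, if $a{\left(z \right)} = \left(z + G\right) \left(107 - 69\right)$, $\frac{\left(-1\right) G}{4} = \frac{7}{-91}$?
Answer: $\frac{561271}{13} \approx 43175.0$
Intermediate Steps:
$G = \frac{4}{13}$ ($G = - 4 \frac{7}{-91} = - 4 \cdot 7 \left(- \frac{1}{91}\right) = \left(-4\right) \left(- \frac{1}{13}\right) = \frac{4}{13} \approx 0.30769$)
$a{\left(z \right)} = \frac{152}{13} + 38 z$ ($a{\left(z \right)} = \left(z + \frac{4}{13}\right) \left(107 - 69\right) = \left(\frac{4}{13} + z\right) 38 = \frac{152}{13} + 38 z$)
$47457 - - a{\left(-113 \right)} = 47457 - - (\frac{152}{13} + 38 \left(-113\right)) = 47457 - - (\frac{152}{13} - 4294) = 47457 - \left(-1\right) \left(- \frac{55670}{13}\right) = 47457 - \frac{55670}{13} = \frac{561271}{13}$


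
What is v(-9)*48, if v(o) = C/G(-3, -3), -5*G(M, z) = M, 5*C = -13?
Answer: -208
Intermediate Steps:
C = -13/5 (C = (1/5)*(-13) = -13/5 ≈ -2.6000)
G(M, z) = -M/5
v(o) = -13/3 (v(o) = -13/(5*((-1/5*(-3)))) = -13/(5*3/5) = -13/5*5/3 = -13/3)
v(-9)*48 = -13/3*48 = -208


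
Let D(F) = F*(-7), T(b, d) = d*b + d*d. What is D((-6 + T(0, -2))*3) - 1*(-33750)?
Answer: 33792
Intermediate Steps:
T(b, d) = d² + b*d (T(b, d) = b*d + d² = d² + b*d)
D(F) = -7*F
D((-6 + T(0, -2))*3) - 1*(-33750) = -7*(-6 - 2*(0 - 2))*3 - 1*(-33750) = -7*(-6 - 2*(-2))*3 + 33750 = -7*(-6 + 4)*3 + 33750 = -(-14)*3 + 33750 = -7*(-6) + 33750 = 42 + 33750 = 33792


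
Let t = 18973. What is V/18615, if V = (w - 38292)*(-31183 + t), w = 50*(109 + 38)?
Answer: 25186788/1241 ≈ 20296.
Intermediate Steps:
w = 7350 (w = 50*147 = 7350)
V = 377801820 (V = (7350 - 38292)*(-31183 + 18973) = -30942*(-12210) = 377801820)
V/18615 = 377801820/18615 = 377801820*(1/18615) = 25186788/1241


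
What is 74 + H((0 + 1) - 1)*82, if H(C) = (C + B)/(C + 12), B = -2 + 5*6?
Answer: 796/3 ≈ 265.33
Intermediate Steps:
B = 28 (B = -2 + 30 = 28)
H(C) = (28 + C)/(12 + C) (H(C) = (C + 28)/(C + 12) = (28 + C)/(12 + C))
74 + H((0 + 1) - 1)*82 = 74 + ((28 + ((0 + 1) - 1))/(12 + ((0 + 1) - 1)))*82 = 74 + ((28 + (1 - 1))/(12 + (1 - 1)))*82 = 74 + ((28 + 0)/(12 + 0))*82 = 74 + (28/12)*82 = 74 + ((1/12)*28)*82 = 74 + (7/3)*82 = 74 + 574/3 = 796/3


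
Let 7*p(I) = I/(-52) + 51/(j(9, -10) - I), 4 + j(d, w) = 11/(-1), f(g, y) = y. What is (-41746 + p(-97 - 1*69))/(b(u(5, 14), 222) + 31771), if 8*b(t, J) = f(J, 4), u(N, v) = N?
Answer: -382416571/291048121 ≈ -1.3139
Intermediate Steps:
b(t, J) = ½ (b(t, J) = (⅛)*4 = ½)
j(d, w) = -15 (j(d, w) = -4 + 11/(-1) = -4 + 11*(-1) = -4 - 11 = -15)
p(I) = -I/364 + 51/(7*(-15 - I)) (p(I) = (I/(-52) + 51/(-15 - I))/7 = (I*(-1/52) + 51/(-15 - I))/7 = (-I/52 + 51/(-15 - I))/7 = (51/(-15 - I) - I/52)/7 = -I/364 + 51/(7*(-15 - I)))
(-41746 + p(-97 - 1*69))/(b(u(5, 14), 222) + 31771) = (-41746 + (-2652 - (-97 - 1*69)² - 15*(-97 - 1*69))/(364*(15 + (-97 - 1*69))))/(½ + 31771) = (-41746 + (-2652 - (-97 - 69)² - 15*(-97 - 69))/(364*(15 + (-97 - 69))))/(63543/2) = (-41746 + (-2652 - 1*(-166)² - 15*(-166))/(364*(15 - 166)))*(2/63543) = (-41746 + (1/364)*(-2652 - 1*27556 + 2490)/(-151))*(2/63543) = (-41746 + (1/364)*(-1/151)*(-2652 - 27556 + 2490))*(2/63543) = (-41746 + (1/364)*(-1/151)*(-27718))*(2/63543) = (-41746 + 13859/27482)*(2/63543) = -1147249713/27482*2/63543 = -382416571/291048121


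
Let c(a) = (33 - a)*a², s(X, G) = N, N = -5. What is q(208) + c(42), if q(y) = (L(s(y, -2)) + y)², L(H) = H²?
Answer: 38413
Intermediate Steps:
s(X, G) = -5
q(y) = (25 + y)² (q(y) = ((-5)² + y)² = (25 + y)²)
c(a) = a²*(33 - a)
q(208) + c(42) = (25 + 208)² + 42²*(33 - 1*42) = 233² + 1764*(33 - 42) = 54289 + 1764*(-9) = 54289 - 15876 = 38413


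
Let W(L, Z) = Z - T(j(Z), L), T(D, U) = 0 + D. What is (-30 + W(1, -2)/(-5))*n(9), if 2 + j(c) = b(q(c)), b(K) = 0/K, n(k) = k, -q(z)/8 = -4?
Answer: -270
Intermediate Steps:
q(z) = 32 (q(z) = -8*(-4) = 32)
b(K) = 0
j(c) = -2 (j(c) = -2 + 0 = -2)
T(D, U) = D
W(L, Z) = 2 + Z (W(L, Z) = Z - 1*(-2) = Z + 2 = 2 + Z)
(-30 + W(1, -2)/(-5))*n(9) = (-30 + (2 - 2)/(-5))*9 = (-30 - ⅕*0)*9 = (-30 + 0)*9 = -30*9 = -270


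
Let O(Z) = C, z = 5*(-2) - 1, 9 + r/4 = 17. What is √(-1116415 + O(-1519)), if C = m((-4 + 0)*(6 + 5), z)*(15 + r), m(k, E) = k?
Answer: I*√1118483 ≈ 1057.6*I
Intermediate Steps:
r = 32 (r = -36 + 4*17 = -36 + 68 = 32)
z = -11 (z = -10 - 1 = -11)
C = -2068 (C = ((-4 + 0)*(6 + 5))*(15 + 32) = -4*11*47 = -44*47 = -2068)
O(Z) = -2068
√(-1116415 + O(-1519)) = √(-1116415 - 2068) = √(-1118483) = I*√1118483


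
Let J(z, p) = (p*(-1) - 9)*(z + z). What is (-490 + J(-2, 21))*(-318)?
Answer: 117660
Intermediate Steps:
J(z, p) = 2*z*(-9 - p) (J(z, p) = (-p - 9)*(2*z) = (-9 - p)*(2*z) = 2*z*(-9 - p))
(-490 + J(-2, 21))*(-318) = (-490 - 2*(-2)*(9 + 21))*(-318) = (-490 - 2*(-2)*30)*(-318) = (-490 + 120)*(-318) = -370*(-318) = 117660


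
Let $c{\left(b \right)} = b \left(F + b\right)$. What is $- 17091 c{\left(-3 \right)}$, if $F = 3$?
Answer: $0$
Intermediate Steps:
$c{\left(b \right)} = b \left(3 + b\right)$
$- 17091 c{\left(-3 \right)} = - 17091 \left(- 3 \left(3 - 3\right)\right) = - 17091 \left(\left(-3\right) 0\right) = \left(-17091\right) 0 = 0$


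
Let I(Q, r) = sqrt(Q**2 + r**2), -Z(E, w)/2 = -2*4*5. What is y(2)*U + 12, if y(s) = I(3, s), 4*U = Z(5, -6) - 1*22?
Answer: 12 + 29*sqrt(13)/2 ≈ 64.281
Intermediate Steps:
Z(E, w) = 80 (Z(E, w) = -2*(-2*4)*5 = -(-16)*5 = -2*(-40) = 80)
U = 29/2 (U = (80 - 1*22)/4 = (80 - 22)/4 = (1/4)*58 = 29/2 ≈ 14.500)
y(s) = sqrt(9 + s**2) (y(s) = sqrt(3**2 + s**2) = sqrt(9 + s**2))
y(2)*U + 12 = sqrt(9 + 2**2)*(29/2) + 12 = sqrt(9 + 4)*(29/2) + 12 = sqrt(13)*(29/2) + 12 = 29*sqrt(13)/2 + 12 = 12 + 29*sqrt(13)/2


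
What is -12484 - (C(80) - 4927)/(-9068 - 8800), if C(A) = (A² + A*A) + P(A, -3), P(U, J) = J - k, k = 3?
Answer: -223056245/17868 ≈ -12484.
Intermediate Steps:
P(U, J) = -3 + J (P(U, J) = J - 1*3 = J - 3 = -3 + J)
C(A) = -6 + 2*A² (C(A) = (A² + A*A) + (-3 - 3) = (A² + A²) - 6 = 2*A² - 6 = -6 + 2*A²)
-12484 - (C(80) - 4927)/(-9068 - 8800) = -12484 - ((-6 + 2*80²) - 4927)/(-9068 - 8800) = -12484 - ((-6 + 2*6400) - 4927)/(-17868) = -12484 - ((-6 + 12800) - 4927)*(-1)/17868 = -12484 - (12794 - 4927)*(-1)/17868 = -12484 - 7867*(-1)/17868 = -12484 - 1*(-7867/17868) = -12484 + 7867/17868 = -223056245/17868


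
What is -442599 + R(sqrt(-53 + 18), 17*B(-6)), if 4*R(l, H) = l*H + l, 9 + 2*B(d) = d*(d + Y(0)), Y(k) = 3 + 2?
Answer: -442599 - 49*I*sqrt(35)/8 ≈ -4.426e+5 - 36.236*I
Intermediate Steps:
Y(k) = 5
B(d) = -9/2 + d*(5 + d)/2 (B(d) = -9/2 + (d*(d + 5))/2 = -9/2 + (d*(5 + d))/2 = -9/2 + d*(5 + d)/2)
R(l, H) = l/4 + H*l/4 (R(l, H) = (l*H + l)/4 = (H*l + l)/4 = (l + H*l)/4 = l/4 + H*l/4)
-442599 + R(sqrt(-53 + 18), 17*B(-6)) = -442599 + sqrt(-53 + 18)*(1 + 17*(-9/2 + (1/2)*(-6)**2 + (5/2)*(-6)))/4 = -442599 + sqrt(-35)*(1 + 17*(-9/2 + (1/2)*36 - 15))/4 = -442599 + (I*sqrt(35))*(1 + 17*(-9/2 + 18 - 15))/4 = -442599 + (I*sqrt(35))*(1 + 17*(-3/2))/4 = -442599 + (I*sqrt(35))*(1 - 51/2)/4 = -442599 + (1/4)*(I*sqrt(35))*(-49/2) = -442599 - 49*I*sqrt(35)/8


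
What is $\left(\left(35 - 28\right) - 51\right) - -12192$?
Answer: $12148$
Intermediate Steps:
$\left(\left(35 - 28\right) - 51\right) - -12192 = \left(7 - 51\right) + 12192 = -44 + 12192 = 12148$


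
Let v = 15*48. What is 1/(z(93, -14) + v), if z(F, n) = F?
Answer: 1/813 ≈ 0.0012300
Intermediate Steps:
v = 720
1/(z(93, -14) + v) = 1/(93 + 720) = 1/813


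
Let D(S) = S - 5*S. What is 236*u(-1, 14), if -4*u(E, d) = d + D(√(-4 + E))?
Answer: -826 + 236*I*√5 ≈ -826.0 + 527.71*I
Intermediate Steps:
D(S) = -4*S
u(E, d) = √(-4 + E) - d/4 (u(E, d) = -(d - 4*√(-4 + E))/4 = √(-4 + E) - d/4)
236*u(-1, 14) = 236*(√(-4 - 1) - ¼*14) = 236*(√(-5) - 7/2) = 236*(I*√5 - 7/2) = 236*(-7/2 + I*√5) = -826 + 236*I*√5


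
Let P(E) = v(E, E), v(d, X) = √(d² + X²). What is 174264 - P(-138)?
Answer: 174264 - 138*√2 ≈ 1.7407e+5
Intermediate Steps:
v(d, X) = √(X² + d²)
P(E) = √2*√(E²) (P(E) = √(E² + E²) = √(2*E²) = √2*√(E²))
174264 - P(-138) = 174264 - √2*√((-138)²) = 174264 - √2*√19044 = 174264 - √2*138 = 174264 - 138*√2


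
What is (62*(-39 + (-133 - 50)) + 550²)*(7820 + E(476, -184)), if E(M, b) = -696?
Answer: 2056955264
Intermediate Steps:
(62*(-39 + (-133 - 50)) + 550²)*(7820 + E(476, -184)) = (62*(-39 + (-133 - 50)) + 550²)*(7820 - 696) = (62*(-39 - 183) + 302500)*7124 = (62*(-222) + 302500)*7124 = (-13764 + 302500)*7124 = 288736*7124 = 2056955264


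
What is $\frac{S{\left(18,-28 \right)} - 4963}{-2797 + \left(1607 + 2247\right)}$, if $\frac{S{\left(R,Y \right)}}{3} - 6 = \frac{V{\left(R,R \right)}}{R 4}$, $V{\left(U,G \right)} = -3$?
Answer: $- \frac{39561}{8456} \approx -4.6785$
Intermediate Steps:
$S{\left(R,Y \right)} = 18 - \frac{9}{4 R}$ ($S{\left(R,Y \right)} = 18 + 3 \left(- \frac{3}{R 4}\right) = 18 + 3 \left(- \frac{3}{4 R}\right) = 18 - \frac{9}{4 R}$)
$\frac{S{\left(18,-28 \right)} - 4963}{-2797 + \left(1607 + 2247\right)} = \frac{\left(18 - \frac{9}{4 \cdot 18}\right) - 4963}{-2797 + \left(1607 + 2247\right)} = \frac{\left(18 - \frac{1}{8}\right) - 4963}{-2797 + 3854} = \frac{\left(18 - \frac{1}{8}\right) - 4963}{1057} = \left(\frac{143}{8} - 4963\right) \frac{1}{1057} = \left(- \frac{39561}{8}\right) \frac{1}{1057} = - \frac{39561}{8456}$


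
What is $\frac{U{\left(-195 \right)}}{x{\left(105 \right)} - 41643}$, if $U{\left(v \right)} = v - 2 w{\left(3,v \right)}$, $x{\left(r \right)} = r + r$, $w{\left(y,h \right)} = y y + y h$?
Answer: $- \frac{319}{13811} \approx -0.023098$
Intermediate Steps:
$w{\left(y,h \right)} = y^{2} + h y$
$x{\left(r \right)} = 2 r$
$U{\left(v \right)} = -18 - 5 v$ ($U{\left(v \right)} = v - 2 \cdot 3 \left(v + 3\right) = v - 2 \cdot 3 \left(3 + v\right) = v - 2 \left(9 + 3 v\right) = v - \left(18 + 6 v\right) = -18 - 5 v$)
$\frac{U{\left(-195 \right)}}{x{\left(105 \right)} - 41643} = \frac{-18 - -975}{2 \cdot 105 - 41643} = \frac{-18 + 975}{210 - 41643} = \frac{957}{-41433} = 957 \left(- \frac{1}{41433}\right) = - \frac{319}{13811}$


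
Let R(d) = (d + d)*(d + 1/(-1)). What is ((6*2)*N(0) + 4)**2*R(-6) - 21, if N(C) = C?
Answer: 1323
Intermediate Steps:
R(d) = 2*d*(-1 + d) (R(d) = (2*d)*(d - 1) = (2*d)*(-1 + d) = 2*d*(-1 + d))
((6*2)*N(0) + 4)**2*R(-6) - 21 = ((6*2)*0 + 4)**2*(2*(-6)*(-1 - 6)) - 21 = (12*0 + 4)**2*(2*(-6)*(-7)) - 21 = (0 + 4)**2*84 - 21 = 4**2*84 - 21 = 16*84 - 21 = 1344 - 21 = 1323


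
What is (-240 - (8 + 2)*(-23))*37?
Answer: -370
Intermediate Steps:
(-240 - (8 + 2)*(-23))*37 = (-240 - 10*(-23))*37 = (-240 - 1*(-230))*37 = (-240 + 230)*37 = -10*37 = -370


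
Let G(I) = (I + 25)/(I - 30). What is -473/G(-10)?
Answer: 3784/3 ≈ 1261.3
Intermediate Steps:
G(I) = (25 + I)/(-30 + I)
-473/G(-10) = -473*(-30 - 10)/(25 - 10) = -473/(15/(-40)) = -473/((-1/40*15)) = -473/(-3/8) = -473*(-8/3) = 3784/3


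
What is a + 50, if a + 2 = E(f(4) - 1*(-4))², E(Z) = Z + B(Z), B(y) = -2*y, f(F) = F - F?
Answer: 64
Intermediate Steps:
f(F) = 0
E(Z) = -Z (E(Z) = Z - 2*Z = -Z)
a = 14 (a = -2 + (-(0 - 1*(-4)))² = -2 + (-(0 + 4))² = -2 + (-1*4)² = -2 + (-4)² = -2 + 16 = 14)
a + 50 = 14 + 50 = 64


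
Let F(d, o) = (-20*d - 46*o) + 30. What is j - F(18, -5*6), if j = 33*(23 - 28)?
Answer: -1215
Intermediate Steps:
j = -165 (j = 33*(-5) = -165)
F(d, o) = 30 - 46*o - 20*d (F(d, o) = (-46*o - 20*d) + 30 = 30 - 46*o - 20*d)
j - F(18, -5*6) = -165 - (30 - (-230)*6 - 20*18) = -165 - (30 - 46*(-30) - 360) = -165 - (30 + 1380 - 360) = -165 - 1*1050 = -165 - 1050 = -1215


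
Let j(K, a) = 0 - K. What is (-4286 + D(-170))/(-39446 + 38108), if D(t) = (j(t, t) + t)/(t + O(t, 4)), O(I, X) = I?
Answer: 2143/669 ≈ 3.2033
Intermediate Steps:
j(K, a) = -K
D(t) = 0 (D(t) = (-t + t)/(t + t) = 0/((2*t)) = 0*(1/(2*t)) = 0)
(-4286 + D(-170))/(-39446 + 38108) = (-4286 + 0)/(-39446 + 38108) = -4286/(-1338) = -4286*(-1/1338) = 2143/669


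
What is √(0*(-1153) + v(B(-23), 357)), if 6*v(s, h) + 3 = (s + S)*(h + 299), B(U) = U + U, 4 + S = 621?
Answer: √2247438/6 ≈ 249.86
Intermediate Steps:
S = 617 (S = -4 + 621 = 617)
B(U) = 2*U
v(s, h) = -½ + (299 + h)*(617 + s)/6 (v(s, h) = -½ + ((s + 617)*(h + 299))/6 = -½ + ((617 + s)*(299 + h))/6 = -½ + ((299 + h)*(617 + s))/6 = -½ + (299 + h)*(617 + s)/6)
√(0*(-1153) + v(B(-23), 357)) = √(0*(-1153) + (92240/3 + 299*(2*(-23))/6 + (617/6)*357 + (⅙)*357*(2*(-23)))) = √(0 + (92240/3 + (299/6)*(-46) + 73423/2 + (⅙)*357*(-46))) = √(0 + (92240/3 - 6877/3 + 73423/2 - 2737)) = √(0 + 374573/6) = √(374573/6) = √2247438/6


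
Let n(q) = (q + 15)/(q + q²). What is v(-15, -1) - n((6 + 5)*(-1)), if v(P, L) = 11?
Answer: 603/55 ≈ 10.964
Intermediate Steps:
n(q) = (15 + q)/(q + q²)
v(-15, -1) - n((6 + 5)*(-1)) = 11 - (15 + (6 + 5)*(-1))/(((6 + 5)*(-1))*(1 + (6 + 5)*(-1))) = 11 - (15 + 11*(-1))/((11*(-1))*(1 + 11*(-1))) = 11 - (15 - 11)/((-11)*(1 - 11)) = 11 - (-1)*4/(11*(-10)) = 11 - (-1)*(-1)*4/(11*10) = 11 - 1*2/55 = 11 - 2/55 = 603/55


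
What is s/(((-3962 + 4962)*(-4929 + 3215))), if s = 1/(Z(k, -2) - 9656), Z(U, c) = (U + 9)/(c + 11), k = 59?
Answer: 9/148836904000 ≈ 6.0469e-11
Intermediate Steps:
Z(U, c) = (9 + U)/(11 + c)
s = -9/86836 (s = 1/((9 + 59)/(11 - 2) - 9656) = 1/(68/9 - 9656) = 1/(-86836/9) = -9/86836 ≈ -0.00010364)
s/(((-3962 + 4962)*(-4929 + 3215))) = -9*1/((-4929 + 3215)*(-3962 + 4962))/86836 = -9/(86836*(1000*(-1714))) = -9/86836/(-1714000) = -9/86836*(-1/1714000) = 9/148836904000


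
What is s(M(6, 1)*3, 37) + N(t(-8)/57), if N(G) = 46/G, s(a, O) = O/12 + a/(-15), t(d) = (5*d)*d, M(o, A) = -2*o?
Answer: 1313/96 ≈ 13.677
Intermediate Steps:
t(d) = 5*d**2
s(a, O) = -a/15 + O/12 (s(a, O) = O*(1/12) + a*(-1/15) = O/12 - a/15 = -a/15 + O/12)
s(M(6, 1)*3, 37) + N(t(-8)/57) = (-(-2*6)*3/15 + (1/12)*37) + 46/(((5*(-8)**2)/57)) = (-(-4)*3/5 + 37/12) + 46/(((5*64)*(1/57))) = (-1/15*(-36) + 37/12) + 46/((320*(1/57))) = (12/5 + 37/12) + 46/(320/57) = 329/60 + 46*(57/320) = 329/60 + 1311/160 = 1313/96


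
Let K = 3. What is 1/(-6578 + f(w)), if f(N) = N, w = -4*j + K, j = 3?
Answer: -1/6587 ≈ -0.00015181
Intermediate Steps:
w = -9 (w = -4*3 + 3 = -12 + 3 = -9)
1/(-6578 + f(w)) = 1/(-6578 - 9) = 1/(-6587) = -1/6587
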